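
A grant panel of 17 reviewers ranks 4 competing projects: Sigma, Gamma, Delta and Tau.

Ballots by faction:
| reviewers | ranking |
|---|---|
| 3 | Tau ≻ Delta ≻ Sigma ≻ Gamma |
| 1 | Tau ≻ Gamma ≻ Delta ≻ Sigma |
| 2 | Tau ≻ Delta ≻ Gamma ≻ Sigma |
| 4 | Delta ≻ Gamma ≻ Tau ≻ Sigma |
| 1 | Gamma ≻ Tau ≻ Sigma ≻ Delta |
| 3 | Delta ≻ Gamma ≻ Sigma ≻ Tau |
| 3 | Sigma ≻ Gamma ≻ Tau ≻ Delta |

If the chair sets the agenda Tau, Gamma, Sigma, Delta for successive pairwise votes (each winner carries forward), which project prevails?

Delta

Round 1: Tau vs Gamma — 6–11, Gamma advances.
Round 2: Gamma vs Sigma — 11–6, Gamma advances.
Round 3: Gamma vs Delta — 5–12, Delta advances.
Delta survives the agenda.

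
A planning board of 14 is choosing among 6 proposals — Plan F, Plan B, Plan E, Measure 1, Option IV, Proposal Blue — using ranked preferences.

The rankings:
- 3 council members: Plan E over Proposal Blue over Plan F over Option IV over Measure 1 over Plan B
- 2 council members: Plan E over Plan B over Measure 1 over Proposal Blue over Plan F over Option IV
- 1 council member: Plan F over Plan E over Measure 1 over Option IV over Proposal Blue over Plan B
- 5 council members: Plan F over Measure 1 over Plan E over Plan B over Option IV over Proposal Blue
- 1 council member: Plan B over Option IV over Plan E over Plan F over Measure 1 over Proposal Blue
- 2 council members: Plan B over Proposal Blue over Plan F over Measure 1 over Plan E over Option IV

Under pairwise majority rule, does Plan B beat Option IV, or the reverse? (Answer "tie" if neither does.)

Ballots ranking Plan B above Option IV: 2 + 5 + 1 + 2 = 10.
Ballots ranking Option IV above Plan B: 14 − 10 = 4.
Plan B wins the head-to-head 10–4.

Plan B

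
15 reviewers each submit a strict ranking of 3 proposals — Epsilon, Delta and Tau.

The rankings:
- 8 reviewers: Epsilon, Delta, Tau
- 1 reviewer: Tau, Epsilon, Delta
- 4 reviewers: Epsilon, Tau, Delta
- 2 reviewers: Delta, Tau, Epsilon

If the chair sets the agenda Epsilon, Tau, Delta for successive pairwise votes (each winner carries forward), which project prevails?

Epsilon

Round 1: Epsilon vs Tau — 12–3, Epsilon advances.
Round 2: Epsilon vs Delta — 13–2, Epsilon advances.
Epsilon survives the agenda.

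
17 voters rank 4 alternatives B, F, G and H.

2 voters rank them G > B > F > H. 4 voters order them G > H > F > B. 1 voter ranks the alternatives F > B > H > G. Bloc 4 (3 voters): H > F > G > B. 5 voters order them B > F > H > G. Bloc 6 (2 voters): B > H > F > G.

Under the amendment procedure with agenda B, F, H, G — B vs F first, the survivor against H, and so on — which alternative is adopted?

Round 1: B vs F — 9–8, B advances.
Round 2: B vs H — 10–7, B advances.
Round 3: B vs G — 8–9, G advances.
G survives the agenda.

G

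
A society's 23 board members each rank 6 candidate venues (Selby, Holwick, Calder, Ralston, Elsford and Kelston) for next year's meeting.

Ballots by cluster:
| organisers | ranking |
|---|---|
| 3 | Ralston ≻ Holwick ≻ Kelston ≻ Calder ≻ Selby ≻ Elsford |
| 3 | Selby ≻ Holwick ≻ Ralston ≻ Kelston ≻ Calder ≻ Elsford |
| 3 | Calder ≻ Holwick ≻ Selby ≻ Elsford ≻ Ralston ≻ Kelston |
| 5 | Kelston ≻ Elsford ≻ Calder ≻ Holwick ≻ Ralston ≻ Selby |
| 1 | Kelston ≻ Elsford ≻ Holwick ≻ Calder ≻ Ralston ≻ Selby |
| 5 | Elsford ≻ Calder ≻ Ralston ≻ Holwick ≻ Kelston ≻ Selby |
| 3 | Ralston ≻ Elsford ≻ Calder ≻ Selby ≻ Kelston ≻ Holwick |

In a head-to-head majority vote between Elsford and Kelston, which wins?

Ballots ranking Elsford above Kelston: 3 + 5 + 3 = 11.
Ballots ranking Kelston above Elsford: 23 − 11 = 12.
Kelston wins the head-to-head 12–11.

Kelston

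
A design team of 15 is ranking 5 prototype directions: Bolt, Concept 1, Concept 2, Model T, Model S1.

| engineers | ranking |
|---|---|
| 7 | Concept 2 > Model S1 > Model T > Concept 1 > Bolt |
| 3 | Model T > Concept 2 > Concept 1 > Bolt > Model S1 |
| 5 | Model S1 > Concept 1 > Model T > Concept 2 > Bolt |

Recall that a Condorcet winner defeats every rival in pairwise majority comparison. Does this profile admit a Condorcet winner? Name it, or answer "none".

Check each pair by majority over 15 ballots:
Bolt vs Concept 1: Concept 1, 15–0.
Bolt vs Concept 2: Concept 2, 15–0.
Bolt–Model T: Model T 15–0.
Bolt–Model S1: Model S1 12–3.
Concept 1–Concept 2: Concept 2 10–5.
Concept 1 vs Model T: Model T wins 10–5.
Concept 1 vs Model S1: Model S1 wins 12–3.
Concept 2–Model T: Model T 8–7.
Concept 2 vs Model S1: Concept 2 wins 10–5.
Model T–Model S1: Model S1 12–3.
No design is unbeaten: Bolt loses to Concept 1; Concept 1 loses to Concept 2; Concept 2 loses to Model T; Model T loses to Model S1; Model S1 loses to Concept 2. In particular Concept 2 beats Model S1 beats Model T beats Concept 2 is a majority cycle — no Condorcet winner exists.

none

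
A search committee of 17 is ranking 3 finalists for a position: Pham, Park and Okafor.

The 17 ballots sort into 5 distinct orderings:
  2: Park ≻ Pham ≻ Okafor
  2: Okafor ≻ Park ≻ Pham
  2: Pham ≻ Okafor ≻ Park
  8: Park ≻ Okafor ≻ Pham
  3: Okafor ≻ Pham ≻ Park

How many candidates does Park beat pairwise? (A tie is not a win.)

2

Park against each rival (17 committee members):
Park vs Pham: 2+2+8 = 12 for Park, 5 for Pham — Park by 12–5.
Park–Okafor: Park 10–7.
Park beats Pham, Okafor — 2 pairwise wins.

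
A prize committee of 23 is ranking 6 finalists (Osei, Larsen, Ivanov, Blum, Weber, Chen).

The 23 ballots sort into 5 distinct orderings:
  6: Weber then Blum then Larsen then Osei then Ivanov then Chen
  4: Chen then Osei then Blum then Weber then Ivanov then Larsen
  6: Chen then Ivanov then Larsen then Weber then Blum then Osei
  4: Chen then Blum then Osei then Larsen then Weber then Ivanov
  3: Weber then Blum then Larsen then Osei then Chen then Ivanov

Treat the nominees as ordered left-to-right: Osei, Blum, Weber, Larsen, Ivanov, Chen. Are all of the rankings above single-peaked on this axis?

Axis positions: Osei=1, Blum=2, Weber=3, Larsen=4, Ivanov=5, Chen=6.
Type 1 (peak Weber at position 3): ranking walks positions 3-2-4-1-5-6, expanding outward from the peak — single-peaked.
Type 2: ranking walks positions 6-1-2-3-5-4; Osei is ranked above Ivanov even though Ivanov lies between Osei and the peak Chen on the axis — preferences dip and rise again. Not single-peaked.
Type 3 (peak Chen at position 6): ranking walks positions 6-5-4-3-2-1, expanding outward from the peak — single-peaked.
Type 4: ranking walks positions 6-2-1-4-3-5; Blum is ranked above Ivanov even though Ivanov lies between Blum and the peak Chen on the axis — preferences dip and rise again. Not single-peaked.
Type 5: ranking walks positions 3-2-4-1-6-5; Chen is ranked above Ivanov even though Ivanov lies between Chen and the peak Weber on the axis — preferences dip and rise again. Not single-peaked.
Type 2 violates single-peakedness, so the profile is not single-peaked on this axis.

no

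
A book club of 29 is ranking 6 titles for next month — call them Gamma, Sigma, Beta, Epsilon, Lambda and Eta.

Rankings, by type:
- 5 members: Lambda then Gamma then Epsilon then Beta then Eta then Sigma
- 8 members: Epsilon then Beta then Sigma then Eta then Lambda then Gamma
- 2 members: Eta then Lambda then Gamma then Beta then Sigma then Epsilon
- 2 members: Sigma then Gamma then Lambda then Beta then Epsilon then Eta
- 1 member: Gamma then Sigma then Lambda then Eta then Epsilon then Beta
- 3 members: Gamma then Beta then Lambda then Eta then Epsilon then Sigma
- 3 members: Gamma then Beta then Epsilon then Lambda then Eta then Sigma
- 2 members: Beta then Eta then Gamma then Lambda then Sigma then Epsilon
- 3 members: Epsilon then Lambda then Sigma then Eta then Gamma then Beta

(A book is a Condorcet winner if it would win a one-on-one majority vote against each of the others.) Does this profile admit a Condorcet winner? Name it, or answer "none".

none

Pairwise majorities:
Gamma vs Sigma: Gamma is ranked higher on 5+2+1+3+3+2 = 16 ballots, Sigma on 13. Gamma wins 16–13.
Gamma vs Beta: Gamma wins 19–10.
Gamma vs Epsilon: 18 for Gamma, 11 for Epsilon — Gamma by 18–11.
Gamma vs Lambda: 2+1+3+3+2 = 11 for Gamma, 18 for Lambda — Lambda by 18–11.
Gamma vs Eta: 14 to 15, Eta.
Sigma vs Beta: Sigma is ranked higher on 2+1+3 = 6 ballots, Beta on 23. Beta wins 23–6.
Sigma vs Epsilon: Sigma is ranked higher on 2+2+1+2 = 7 ballots, Epsilon on 22. Epsilon wins 22–7.
Sigma vs Lambda: Sigma preferred on 8+2+1 = 11 ballots; Lambda wins 18–11.
Sigma vs Eta: Eta, 15–14.
Beta–Epsilon: Epsilon 17–12.
Beta vs Lambda: Beta preferred on 8+3+3+2 = 16 ballots; Beta wins 16–13.
Beta vs Eta: Beta wins 23–6.
Epsilon vs Lambda: 8+3+3 = 14 for Epsilon, 15 for Lambda — Lambda by 15–14.
Epsilon vs Eta: Epsilon, 21–8.
Lambda–Eta: Lambda 17–12.
Each book drops at least one matchup (Gamma loses to Lambda; Sigma loses to Gamma; Beta loses to Gamma; Epsilon loses to Gamma; Lambda loses to Beta; Eta loses to Beta); the cycle Gamma → Beta → Lambda → Gamma rules out a Condorcet winner.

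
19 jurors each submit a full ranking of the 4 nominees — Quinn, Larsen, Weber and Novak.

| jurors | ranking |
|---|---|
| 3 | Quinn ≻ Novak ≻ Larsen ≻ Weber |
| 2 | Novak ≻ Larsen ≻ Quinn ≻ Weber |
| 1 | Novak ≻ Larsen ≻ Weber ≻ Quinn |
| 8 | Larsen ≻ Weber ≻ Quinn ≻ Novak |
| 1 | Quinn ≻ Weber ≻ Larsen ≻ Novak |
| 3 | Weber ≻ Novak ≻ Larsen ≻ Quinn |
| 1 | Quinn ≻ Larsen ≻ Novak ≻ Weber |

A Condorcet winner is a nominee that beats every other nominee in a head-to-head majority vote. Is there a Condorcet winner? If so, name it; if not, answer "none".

Pairwise majorities:
Quinn vs Larsen: Quinn preferred on 3+1+1 = 5 ballots; Larsen wins 14–5.
Quinn vs Weber: Quinn preferred on 3+2+1+1 = 7 ballots; Weber wins 12–7.
Quinn vs Novak: 13 to 6, Quinn.
Larsen vs Weber: 3+2+1+8+1 = 15 for Larsen, 4 for Weber — Larsen by 15–4.
Larsen vs Novak: 8+1+1 = 10 for Larsen, 9 for Novak — Larsen by 10–9.
Weber vs Novak: 8+1+3 = 12 for Weber, 7 for Novak — Weber by 12–7.
Larsen wins every pairwise contest, so Larsen is the Condorcet winner.

Larsen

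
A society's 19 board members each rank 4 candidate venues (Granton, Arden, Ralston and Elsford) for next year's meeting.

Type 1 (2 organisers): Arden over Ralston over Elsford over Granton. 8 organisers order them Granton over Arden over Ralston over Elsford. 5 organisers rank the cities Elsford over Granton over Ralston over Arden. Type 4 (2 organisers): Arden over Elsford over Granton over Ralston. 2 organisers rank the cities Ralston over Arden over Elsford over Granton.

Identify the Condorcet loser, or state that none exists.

Pairwise majorities:
Granton–Arden: Granton 13–6.
Granton vs Ralston: Granton, 15–4.
Granton vs Elsford: Elsford, 11–8.
Arden vs Ralston: Arden, 12–7.
Arden vs Elsford: 14 to 5, Arden.
Ralston vs Elsford: 12 to 7, Ralston.
Each city has at least one pairwise win (Granton beats Arden; Arden beats Ralston; Ralston beats Elsford; Elsford beats Granton) — no Condorcet loser.

none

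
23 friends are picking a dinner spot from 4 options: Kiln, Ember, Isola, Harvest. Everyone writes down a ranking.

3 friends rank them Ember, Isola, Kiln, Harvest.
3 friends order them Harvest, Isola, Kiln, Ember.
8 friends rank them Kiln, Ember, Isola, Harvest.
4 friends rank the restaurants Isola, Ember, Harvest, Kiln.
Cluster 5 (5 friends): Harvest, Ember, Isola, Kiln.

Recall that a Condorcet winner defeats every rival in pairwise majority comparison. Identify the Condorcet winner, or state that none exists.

Pairwise majorities:
Kiln vs Ember: 3+8 = 11 for Kiln, 12 for Ember — Ember by 12–11.
Kiln vs Isola: Kiln preferred on 8 ballots; Isola wins 15–8.
Kiln vs Harvest: Kiln preferred on 3+8 = 11 ballots; Harvest wins 12–11.
Ember vs Isola: 3+8+5 = 16 for Ember, 7 for Isola — Ember by 16–7.
Ember vs Harvest: Ember is ranked higher on 3+8+4 = 15 ballots, Harvest on 8. Ember wins 15–8.
Isola vs Harvest: Isola preferred on 3+8+4 = 15 ballots; Isola wins 15–8.
Only Ember has no losses; Ember is the Condorcet winner.

Ember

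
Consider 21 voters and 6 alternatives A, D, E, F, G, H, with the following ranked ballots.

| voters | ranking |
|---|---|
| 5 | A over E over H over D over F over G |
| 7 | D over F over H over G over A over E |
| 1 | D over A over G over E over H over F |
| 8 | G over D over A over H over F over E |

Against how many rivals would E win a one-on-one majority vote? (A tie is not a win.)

E against each rival (21 voters):
E vs A: E is ranked higher on 0 ballots, A on 21. A wins 21–0.
E vs D: D, 16–5.
E–F: F 15–6.
E vs G: G, 16–5.
E vs H: E preferred on 5+1 = 6 ballots; H wins 15–6.
E beats no one; loses to A, D, F, G, H — 0 pairwise wins.

0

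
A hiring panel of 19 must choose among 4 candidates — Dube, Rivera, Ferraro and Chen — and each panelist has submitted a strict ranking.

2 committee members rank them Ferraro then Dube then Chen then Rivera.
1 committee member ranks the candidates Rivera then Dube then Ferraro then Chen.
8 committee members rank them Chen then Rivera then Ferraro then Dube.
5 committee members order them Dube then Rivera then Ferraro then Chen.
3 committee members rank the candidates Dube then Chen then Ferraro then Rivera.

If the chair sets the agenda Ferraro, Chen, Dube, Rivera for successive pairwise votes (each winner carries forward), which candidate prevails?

Dube

Round 1: Ferraro vs Chen — 8–11, Chen advances.
Round 2: Chen vs Dube — 8–11, Dube advances.
Round 3: Dube vs Rivera — 10–9, Dube advances.
The agenda winner is Dube.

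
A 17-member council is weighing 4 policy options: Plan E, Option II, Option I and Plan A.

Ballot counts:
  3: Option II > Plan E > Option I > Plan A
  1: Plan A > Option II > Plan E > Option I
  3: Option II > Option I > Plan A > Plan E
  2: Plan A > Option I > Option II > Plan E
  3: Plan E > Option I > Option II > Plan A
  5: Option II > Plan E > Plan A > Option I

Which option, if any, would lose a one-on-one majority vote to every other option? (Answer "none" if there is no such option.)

Plan A

Head-to-head results (17 council members):
Plan E vs Option II: 3 to 14, Option II.
Plan E vs Option I: 3+1+3+5 = 12 for Plan E, 5 for Option I — Plan E by 12–5.
Plan E–Plan A: Plan E 11–6.
Option II vs Option I: Option II preferred on 3+1+3+5 = 12 ballots; Option II wins 12–5.
Option II vs Plan A: Option II preferred on 3+3+3+5 = 14 ballots; Option II wins 14–3.
Option I vs Plan A: Option I preferred on 3+3+3 = 9 ballots; Option I wins 9–8.
Plan A is beaten in every head-to-head and is the Condorcet loser.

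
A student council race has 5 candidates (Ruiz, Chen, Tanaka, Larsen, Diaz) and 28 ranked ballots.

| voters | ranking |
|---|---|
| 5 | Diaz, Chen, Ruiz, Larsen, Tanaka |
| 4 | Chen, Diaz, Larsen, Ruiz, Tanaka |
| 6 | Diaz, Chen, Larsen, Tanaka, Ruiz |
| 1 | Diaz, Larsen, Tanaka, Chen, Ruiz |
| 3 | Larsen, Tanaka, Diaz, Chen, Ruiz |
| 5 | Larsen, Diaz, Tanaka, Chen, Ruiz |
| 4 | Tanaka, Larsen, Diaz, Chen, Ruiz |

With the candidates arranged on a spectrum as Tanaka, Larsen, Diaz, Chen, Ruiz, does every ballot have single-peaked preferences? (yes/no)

yes

Axis positions: Tanaka=1, Larsen=2, Diaz=3, Chen=4, Ruiz=5.
Bloc 1 (peak Diaz at position 3): ranking walks positions 3-4-5-2-1, expanding outward from the peak — single-peaked.
Bloc 2 (peak Chen at position 4): ranking walks positions 4-3-2-5-1, expanding outward from the peak — single-peaked.
Bloc 3 (peak Diaz at position 3): ranking walks positions 3-4-2-1-5, expanding outward from the peak — single-peaked.
Bloc 4 (peak Diaz at position 3): ranking walks positions 3-2-1-4-5, expanding outward from the peak — single-peaked.
Bloc 5 (peak Larsen at position 2): ranking walks positions 2-1-3-4-5, expanding outward from the peak — single-peaked.
Bloc 6 (peak Larsen at position 2): ranking walks positions 2-3-1-4-5, expanding outward from the peak — single-peaked.
Bloc 7 (peak Tanaka at position 1): ranking walks positions 1-2-3-4-5, expanding outward from the peak — single-peaked.
Every ranking is single-peaked on this axis.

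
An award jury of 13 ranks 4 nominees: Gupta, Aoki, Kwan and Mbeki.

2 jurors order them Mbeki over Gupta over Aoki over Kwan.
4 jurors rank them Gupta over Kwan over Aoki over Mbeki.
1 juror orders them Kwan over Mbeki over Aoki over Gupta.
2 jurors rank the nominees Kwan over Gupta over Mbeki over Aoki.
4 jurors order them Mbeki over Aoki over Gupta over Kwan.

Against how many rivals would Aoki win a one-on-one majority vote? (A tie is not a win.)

0

Aoki against each rival (13 jurors):
Aoki–Gupta: Gupta 8–5.
Aoki–Kwan: Kwan 7–6.
Aoki vs Mbeki: Mbeki wins 9–4.
Aoki beats no one; loses to Gupta, Kwan, Mbeki — 0 pairwise wins.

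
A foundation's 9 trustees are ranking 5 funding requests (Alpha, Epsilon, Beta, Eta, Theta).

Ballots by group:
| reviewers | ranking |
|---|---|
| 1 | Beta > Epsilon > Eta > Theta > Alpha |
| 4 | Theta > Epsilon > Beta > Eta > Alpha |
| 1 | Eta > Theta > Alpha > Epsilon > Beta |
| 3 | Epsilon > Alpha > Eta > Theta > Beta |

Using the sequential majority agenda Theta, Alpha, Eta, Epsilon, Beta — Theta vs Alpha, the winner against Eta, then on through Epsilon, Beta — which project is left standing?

Round 1: Theta vs Alpha — 6–3, Theta advances.
Round 2: Theta vs Eta — 4–5, Eta advances.
Round 3: Eta vs Epsilon — 1–8, Epsilon advances.
Round 4: Epsilon vs Beta — 8–1, Epsilon advances.
The agenda winner is Epsilon.

Epsilon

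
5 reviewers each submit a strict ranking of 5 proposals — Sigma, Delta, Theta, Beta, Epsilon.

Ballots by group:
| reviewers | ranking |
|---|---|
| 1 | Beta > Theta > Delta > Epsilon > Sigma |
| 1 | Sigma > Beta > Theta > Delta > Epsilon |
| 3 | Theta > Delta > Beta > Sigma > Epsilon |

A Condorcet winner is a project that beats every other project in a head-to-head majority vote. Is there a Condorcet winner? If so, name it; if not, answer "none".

Theta

Check each pair by majority over 5 ballots:
Sigma vs Delta: Sigma preferred on 1 ballot; Delta wins 4–1.
Sigma vs Theta: 1 for Sigma, 4 for Theta — Theta by 4–1.
Sigma vs Beta: 1 for Sigma, 4 for Beta — Beta by 4–1.
Sigma vs Epsilon: Sigma is ranked higher on 1+3 = 4 ballots, Epsilon on 1. Sigma wins 4–1.
Delta vs Theta: 0 to 5, Theta.
Delta vs Beta: Delta preferred on 3 ballots; Delta wins 3–2.
Delta vs Epsilon: Delta preferred on 1+1+3 = 5 ballots; Delta wins 5–0.
Theta vs Beta: 3 to 2, Theta.
Theta vs Epsilon: Theta is ranked higher on 1+1+3 = 5 ballots, Epsilon on 0. Theta wins 5–0.
Beta vs Epsilon: 1+1+3 = 5 for Beta, 0 for Epsilon — Beta by 5–0.
Only Theta has no losses; Theta is the Condorcet winner.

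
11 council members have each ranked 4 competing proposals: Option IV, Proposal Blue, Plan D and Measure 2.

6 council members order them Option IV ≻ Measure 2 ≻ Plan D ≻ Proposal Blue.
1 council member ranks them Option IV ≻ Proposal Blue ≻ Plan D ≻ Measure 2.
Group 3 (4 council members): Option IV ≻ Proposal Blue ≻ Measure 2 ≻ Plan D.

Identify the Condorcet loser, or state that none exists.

Proposal Blue

Head-to-head results (11 council members):
Option IV vs Proposal Blue: Option IV is ranked higher on 6+1+4 = 11 ballots, Proposal Blue on 0. Option IV wins 11–0.
Option IV vs Plan D: Option IV wins 11–0.
Option IV vs Measure 2: Option IV is ranked higher on 6+1+4 = 11 ballots, Measure 2 on 0. Option IV wins 11–0.
Proposal Blue vs Plan D: Plan D, 6–5.
Proposal Blue–Measure 2: Measure 2 6–5.
Plan D vs Measure 2: Measure 2, 10–1.
Only Proposal Blue has no wins; Proposal Blue is the Condorcet loser.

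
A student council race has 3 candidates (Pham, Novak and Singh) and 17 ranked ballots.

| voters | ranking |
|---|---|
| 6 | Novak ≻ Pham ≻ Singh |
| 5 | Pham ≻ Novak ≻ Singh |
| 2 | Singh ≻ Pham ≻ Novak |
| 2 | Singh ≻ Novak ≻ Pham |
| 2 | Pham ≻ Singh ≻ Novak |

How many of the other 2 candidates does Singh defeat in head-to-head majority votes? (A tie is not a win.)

0

Singh against each rival (17 voters):
Singh vs Pham: Pham, 13–4.
Singh vs Novak: Singh preferred on 2+2+2 = 6 ballots; Novak wins 11–6.
Singh beats no one; loses to Pham, Novak — 0 pairwise wins.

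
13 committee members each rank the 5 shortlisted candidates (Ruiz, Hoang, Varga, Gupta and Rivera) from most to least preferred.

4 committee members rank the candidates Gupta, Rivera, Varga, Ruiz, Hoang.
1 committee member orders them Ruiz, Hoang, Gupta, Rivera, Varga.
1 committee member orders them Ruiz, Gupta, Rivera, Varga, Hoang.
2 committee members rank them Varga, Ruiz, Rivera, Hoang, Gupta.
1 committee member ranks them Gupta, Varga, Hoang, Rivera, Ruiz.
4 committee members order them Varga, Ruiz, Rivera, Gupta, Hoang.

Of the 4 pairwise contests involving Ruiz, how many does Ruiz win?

Ruiz against each rival (13 committee members):
Ruiz vs Hoang: Ruiz wins 12–1.
Ruiz vs Varga: 2 to 11, Varga.
Ruiz vs Gupta: 8 to 5, Ruiz.
Ruiz vs Rivera: Ruiz is ranked higher on 1+1+2+4 = 8 ballots, Rivera on 5. Ruiz wins 8–5.
Ruiz beats Hoang, Gupta, Rivera; loses to Varga — 3 pairwise wins.

3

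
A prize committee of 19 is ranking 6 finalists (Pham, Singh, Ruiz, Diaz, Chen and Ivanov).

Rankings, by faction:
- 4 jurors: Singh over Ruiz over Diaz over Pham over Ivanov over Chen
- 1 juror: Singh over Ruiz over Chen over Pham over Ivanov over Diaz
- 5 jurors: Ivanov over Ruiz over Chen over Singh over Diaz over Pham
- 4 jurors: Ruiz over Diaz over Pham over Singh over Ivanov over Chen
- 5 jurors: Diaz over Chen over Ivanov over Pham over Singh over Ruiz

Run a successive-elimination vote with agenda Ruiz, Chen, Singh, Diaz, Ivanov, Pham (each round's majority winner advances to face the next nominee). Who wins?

Round 1: Ruiz vs Chen — 14–5, Ruiz advances.
Round 2: Ruiz vs Singh — 9–10, Singh advances.
Round 3: Singh vs Diaz — 10–9, Singh advances.
Round 4: Singh vs Ivanov — 9–10, Ivanov advances.
Round 5: Ivanov vs Pham — 10–9, Ivanov advances.
The agenda winner is Ivanov.

Ivanov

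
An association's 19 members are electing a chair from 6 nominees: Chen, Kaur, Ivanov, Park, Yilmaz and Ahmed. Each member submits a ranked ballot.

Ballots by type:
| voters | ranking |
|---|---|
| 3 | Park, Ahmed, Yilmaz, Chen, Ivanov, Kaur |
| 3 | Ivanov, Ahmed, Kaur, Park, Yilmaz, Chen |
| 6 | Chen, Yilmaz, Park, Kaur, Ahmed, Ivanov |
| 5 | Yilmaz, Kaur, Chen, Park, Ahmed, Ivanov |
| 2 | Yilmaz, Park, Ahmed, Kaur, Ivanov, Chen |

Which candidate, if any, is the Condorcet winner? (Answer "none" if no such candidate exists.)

Check each pair by majority over 19 ballots:
Chen vs Kaur: 3+6 = 9 for Chen, 10 for Kaur — Kaur by 10–9.
Chen vs Ivanov: Chen preferred on 3+6+5 = 14 ballots; Chen wins 14–5.
Chen vs Park: Chen is ranked higher on 6+5 = 11 ballots, Park on 8. Chen wins 11–8.
Chen vs Yilmaz: Chen preferred on 6 ballots; Yilmaz wins 13–6.
Chen vs Ahmed: Chen is ranked higher on 6+5 = 11 ballots, Ahmed on 8. Chen wins 11–8.
Kaur vs Ivanov: 6+5+2 = 13 for Kaur, 6 for Ivanov — Kaur by 13–6.
Kaur vs Park: Kaur is ranked higher on 3+5 = 8 ballots, Park on 11. Park wins 11–8.
Kaur vs Yilmaz: Kaur is ranked higher on 3 ballots, Yilmaz on 16. Yilmaz wins 16–3.
Kaur vs Ahmed: 11 to 8, Kaur.
Ivanov vs Park: 3 for Ivanov, 16 for Park — Park by 16–3.
Ivanov vs Yilmaz: Ivanov is ranked higher on 3 ballots, Yilmaz on 16. Yilmaz wins 16–3.
Ivanov vs Ahmed: Ivanov is ranked higher on 3 ballots, Ahmed on 16. Ahmed wins 16–3.
Park vs Yilmaz: 3+3 = 6 for Park, 13 for Yilmaz — Yilmaz by 13–6.
Park vs Ahmed: 16 to 3, Park.
Yilmaz vs Ahmed: 13 to 6, Yilmaz.
Yilmaz beats each of Chen, Kaur, Ivanov, Park, Ahmed — Yilmaz is the Condorcet winner.

Yilmaz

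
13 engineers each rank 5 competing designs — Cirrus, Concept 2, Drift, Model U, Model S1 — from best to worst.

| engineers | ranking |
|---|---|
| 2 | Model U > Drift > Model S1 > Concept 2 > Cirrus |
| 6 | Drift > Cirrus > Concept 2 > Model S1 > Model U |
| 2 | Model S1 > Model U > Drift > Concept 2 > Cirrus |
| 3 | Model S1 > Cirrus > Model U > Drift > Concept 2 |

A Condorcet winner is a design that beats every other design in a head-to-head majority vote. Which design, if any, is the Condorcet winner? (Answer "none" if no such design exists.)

Pairwise majorities:
Cirrus vs Concept 2: Cirrus, 9–4.
Cirrus–Drift: Drift 10–3.
Cirrus vs Model U: Cirrus wins 9–4.
Cirrus–Model S1: Model S1 7–6.
Concept 2–Drift: Drift 13–0.
Concept 2 vs Model U: Model U, 7–6.
Concept 2 vs Model S1: Model S1, 7–6.
Drift vs Model U: Model U wins 7–6.
Drift vs Model S1: Drift, 8–5.
Model U–Model S1: Model S1 11–2.
Each design drops at least one matchup (Cirrus loses to Drift; Concept 2 loses to Cirrus; Drift loses to Model U; Model U loses to Cirrus; Model S1 loses to Drift); the cycle Cirrus beats Model U beats Drift beats Cirrus rules out a Condorcet winner.

none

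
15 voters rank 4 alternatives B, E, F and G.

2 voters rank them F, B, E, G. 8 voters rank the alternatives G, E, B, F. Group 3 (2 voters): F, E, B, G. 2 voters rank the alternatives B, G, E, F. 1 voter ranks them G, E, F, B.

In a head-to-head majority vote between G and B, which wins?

G

Ballots ranking G above B: 8 + 1 = 9.
Ballots ranking B above G: 15 − 9 = 6.
G wins the head-to-head 9–6.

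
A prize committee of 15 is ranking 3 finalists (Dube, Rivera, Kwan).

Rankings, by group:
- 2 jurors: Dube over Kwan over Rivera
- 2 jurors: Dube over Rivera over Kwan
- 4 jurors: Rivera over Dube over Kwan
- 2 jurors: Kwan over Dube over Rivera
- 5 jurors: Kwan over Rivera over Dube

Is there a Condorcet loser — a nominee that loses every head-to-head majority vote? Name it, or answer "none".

none

Head-to-head results (15 jurors):
Dube–Rivera: Rivera 9–6.
Dube vs Kwan: Dube is ranked higher on 2+2+4 = 8 ballots, Kwan on 7. Dube wins 8–7.
Rivera vs Kwan: Kwan wins 9–6.
No nominee is winless: Dube beats Kwan; Rivera beats Dube; Kwan beats Rivera. There is no Condorcet loser.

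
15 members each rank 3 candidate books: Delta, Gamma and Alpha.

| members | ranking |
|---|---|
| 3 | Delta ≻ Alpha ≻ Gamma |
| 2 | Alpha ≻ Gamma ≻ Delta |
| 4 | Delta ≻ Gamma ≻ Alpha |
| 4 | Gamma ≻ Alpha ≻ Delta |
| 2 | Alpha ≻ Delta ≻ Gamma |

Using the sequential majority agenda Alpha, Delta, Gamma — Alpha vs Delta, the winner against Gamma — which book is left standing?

Round 1: Alpha vs Delta — 8–7, Alpha advances.
Round 2: Alpha vs Gamma — 7–8, Gamma advances.
Gamma survives the agenda.

Gamma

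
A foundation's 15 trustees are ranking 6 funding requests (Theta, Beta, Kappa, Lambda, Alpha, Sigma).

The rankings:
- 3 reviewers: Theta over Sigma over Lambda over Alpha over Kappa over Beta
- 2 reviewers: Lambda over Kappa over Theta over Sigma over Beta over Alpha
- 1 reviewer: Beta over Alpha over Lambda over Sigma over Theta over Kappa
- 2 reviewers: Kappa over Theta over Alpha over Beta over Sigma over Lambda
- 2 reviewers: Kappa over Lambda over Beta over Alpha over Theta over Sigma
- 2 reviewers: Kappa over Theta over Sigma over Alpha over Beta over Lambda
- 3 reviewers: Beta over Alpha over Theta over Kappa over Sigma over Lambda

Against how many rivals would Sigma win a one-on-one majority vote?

1

Sigma against each rival (15 reviewers):
Sigma vs Theta: Sigma is ranked higher on 1 ballot, Theta on 14. Theta wins 14–1.
Sigma vs Beta: 7 to 8, Beta.
Sigma vs Kappa: Kappa, 11–4.
Sigma vs Lambda: Sigma is ranked higher on 3+2+2+3 = 10 ballots, Lambda on 5. Sigma wins 10–5.
Sigma–Alpha: Alpha 8–7.
Sigma beats Lambda; loses to Theta, Beta, Kappa, Alpha — 1 pairwise win.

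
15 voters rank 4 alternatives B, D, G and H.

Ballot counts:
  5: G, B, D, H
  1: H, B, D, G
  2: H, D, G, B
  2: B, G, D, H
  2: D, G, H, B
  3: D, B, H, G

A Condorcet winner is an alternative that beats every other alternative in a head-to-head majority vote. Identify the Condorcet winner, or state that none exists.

Pairwise majorities:
B vs D: B is ranked higher on 5+1+2 = 8 ballots, D on 7. B wins 8–7.
B vs G: B is ranked higher on 1+2+3 = 6 ballots, G on 9. G wins 9–6.
B vs H: B preferred on 5+2+3 = 10 ballots; B wins 10–5.
D vs G: D preferred on 1+2+2+3 = 8 ballots; D wins 8–7.
D vs H: 5+2+2+3 = 12 for D, 3 for H — D by 12–3.
G vs H: 9 to 6, G.
Every alternative loses at least once (B loses to G; D loses to B; G loses to D; H loses to B). The majority relation contains the cycle B > D > G > B, so there is no Condorcet winner.

none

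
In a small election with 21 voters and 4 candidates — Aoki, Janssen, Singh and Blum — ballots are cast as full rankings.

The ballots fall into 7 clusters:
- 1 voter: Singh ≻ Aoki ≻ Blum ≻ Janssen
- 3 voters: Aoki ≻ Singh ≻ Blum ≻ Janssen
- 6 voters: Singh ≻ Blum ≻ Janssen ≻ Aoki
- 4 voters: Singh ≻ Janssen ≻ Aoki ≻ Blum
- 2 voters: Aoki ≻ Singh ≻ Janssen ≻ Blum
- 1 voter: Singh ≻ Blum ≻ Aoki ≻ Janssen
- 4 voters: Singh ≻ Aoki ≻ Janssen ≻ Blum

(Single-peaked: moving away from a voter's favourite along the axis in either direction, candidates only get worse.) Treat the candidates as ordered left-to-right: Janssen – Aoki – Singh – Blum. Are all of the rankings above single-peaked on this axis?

Axis positions: Janssen=1, Aoki=2, Singh=3, Blum=4.
Cluster 1 (peak Singh at position 3): ranking walks positions 3-2-4-1, expanding outward from the peak — single-peaked.
Cluster 2 (peak Aoki at position 2): ranking walks positions 2-3-4-1, expanding outward from the peak — single-peaked.
Cluster 3: ranking walks positions 3-4-1-2; Janssen is ranked above Aoki even though Aoki lies between Janssen and the peak Singh on the axis — preferences dip and rise again. Not single-peaked.
Cluster 4: ranking walks positions 3-1-2-4; Janssen is ranked above Aoki even though Aoki lies between Janssen and the peak Singh on the axis — preferences dip and rise again. Not single-peaked.
Cluster 5 (peak Aoki at position 2): ranking walks positions 2-3-1-4, expanding outward from the peak — single-peaked.
Cluster 6 (peak Singh at position 3): ranking walks positions 3-4-2-1, expanding outward from the peak — single-peaked.
Cluster 7 (peak Singh at position 3): ranking walks positions 3-2-1-4, expanding outward from the peak — single-peaked.
Cluster 3 violates single-peakedness, so the profile is not single-peaked on this axis.

no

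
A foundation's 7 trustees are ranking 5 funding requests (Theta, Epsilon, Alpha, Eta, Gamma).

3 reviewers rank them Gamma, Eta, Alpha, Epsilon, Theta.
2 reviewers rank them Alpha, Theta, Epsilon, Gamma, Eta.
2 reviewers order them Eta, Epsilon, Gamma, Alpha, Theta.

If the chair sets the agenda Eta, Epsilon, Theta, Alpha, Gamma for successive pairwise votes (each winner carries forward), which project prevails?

Gamma

Round 1: Eta vs Epsilon — 5–2, Eta advances.
Round 2: Eta vs Theta — 5–2, Eta advances.
Round 3: Eta vs Alpha — 5–2, Eta advances.
Round 4: Eta vs Gamma — 2–5, Gamma advances.
Gamma survives the agenda.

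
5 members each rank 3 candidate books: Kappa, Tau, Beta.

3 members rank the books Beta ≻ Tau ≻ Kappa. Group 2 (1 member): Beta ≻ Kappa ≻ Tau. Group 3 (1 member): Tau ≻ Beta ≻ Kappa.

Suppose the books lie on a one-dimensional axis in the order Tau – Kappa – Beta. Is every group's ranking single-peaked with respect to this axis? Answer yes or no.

Axis positions: Tau=1, Kappa=2, Beta=3.
Group 1: ranking walks positions 3-1-2; Tau is ranked above Kappa even though Kappa lies between Tau and the peak Beta on the axis — preferences dip and rise again. Not single-peaked.
Group 2 (peak Beta at position 3): ranking walks positions 3-2-1, expanding outward from the peak — single-peaked.
Group 3: ranking walks positions 1-3-2; Beta is ranked above Kappa even though Kappa lies between Beta and the peak Tau on the axis — preferences dip and rise again. Not single-peaked.
Group 1 violates single-peakedness, so the profile is not single-peaked on this axis.

no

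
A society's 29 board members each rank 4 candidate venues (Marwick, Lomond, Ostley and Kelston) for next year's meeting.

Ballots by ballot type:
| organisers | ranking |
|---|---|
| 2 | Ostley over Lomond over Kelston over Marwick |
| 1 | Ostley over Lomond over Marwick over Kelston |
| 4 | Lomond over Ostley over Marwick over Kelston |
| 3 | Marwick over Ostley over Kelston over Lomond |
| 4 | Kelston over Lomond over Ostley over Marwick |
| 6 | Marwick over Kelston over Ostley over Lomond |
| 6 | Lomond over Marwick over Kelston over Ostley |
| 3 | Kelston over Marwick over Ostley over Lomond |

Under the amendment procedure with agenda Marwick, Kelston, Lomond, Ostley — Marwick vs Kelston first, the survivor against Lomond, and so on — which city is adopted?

Ostley

Round 1: Marwick vs Kelston — 20–9, Marwick advances.
Round 2: Marwick vs Lomond — 12–17, Lomond advances.
Round 3: Lomond vs Ostley — 14–15, Ostley advances.
The agenda winner is Ostley.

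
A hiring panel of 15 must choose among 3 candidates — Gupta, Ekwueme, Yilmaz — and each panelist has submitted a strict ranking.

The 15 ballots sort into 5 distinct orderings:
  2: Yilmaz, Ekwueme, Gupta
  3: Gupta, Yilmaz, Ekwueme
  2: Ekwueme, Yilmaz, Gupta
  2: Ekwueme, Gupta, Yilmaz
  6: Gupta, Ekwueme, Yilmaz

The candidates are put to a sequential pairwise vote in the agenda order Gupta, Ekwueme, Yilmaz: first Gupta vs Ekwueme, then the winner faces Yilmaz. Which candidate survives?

Round 1: Gupta vs Ekwueme — 9–6, Gupta advances.
Round 2: Gupta vs Yilmaz — 11–4, Gupta advances.
Gupta survives the agenda.

Gupta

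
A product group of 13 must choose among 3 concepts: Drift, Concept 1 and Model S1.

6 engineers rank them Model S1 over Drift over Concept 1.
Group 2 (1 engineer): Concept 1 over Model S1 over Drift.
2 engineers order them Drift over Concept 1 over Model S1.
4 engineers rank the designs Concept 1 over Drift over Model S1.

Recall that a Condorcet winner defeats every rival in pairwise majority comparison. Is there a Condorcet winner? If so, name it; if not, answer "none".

Pairwise majorities:
Drift vs Concept 1: 8 to 5, Drift.
Drift vs Model S1: 2+4 = 6 for Drift, 7 for Model S1 — Model S1 by 7–6.
Concept 1 vs Model S1: Concept 1 preferred on 1+2+4 = 7 ballots; Concept 1 wins 7–6.
No design is unbeaten: Drift loses to Model S1; Concept 1 loses to Drift; Model S1 loses to Concept 1. In particular Drift → Concept 1 → Model S1 → Drift is a majority cycle — no Condorcet winner exists.

none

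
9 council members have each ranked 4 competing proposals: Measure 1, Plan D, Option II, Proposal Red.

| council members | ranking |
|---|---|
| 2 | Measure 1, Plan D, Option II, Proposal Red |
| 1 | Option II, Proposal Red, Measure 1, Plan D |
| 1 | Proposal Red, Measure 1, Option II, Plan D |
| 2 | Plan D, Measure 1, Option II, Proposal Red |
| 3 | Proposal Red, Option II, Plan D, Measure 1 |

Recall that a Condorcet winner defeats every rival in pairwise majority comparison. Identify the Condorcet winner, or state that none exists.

Pairwise majorities:
Measure 1 vs Plan D: Plan D wins 5–4.
Measure 1–Option II: Measure 1 5–4.
Measure 1–Proposal Red: Proposal Red 5–4.
Plan D–Option II: Option II 5–4.
Plan D vs Proposal Red: Proposal Red, 5–4.
Option II vs Proposal Red: Option II, 5–4.
Each option drops at least one matchup (Measure 1 loses to Plan D; Plan D loses to Option II; Option II loses to Measure 1; Proposal Red loses to Option II); the cycle Measure 1 > Option II > Plan D > Measure 1 rules out a Condorcet winner.

none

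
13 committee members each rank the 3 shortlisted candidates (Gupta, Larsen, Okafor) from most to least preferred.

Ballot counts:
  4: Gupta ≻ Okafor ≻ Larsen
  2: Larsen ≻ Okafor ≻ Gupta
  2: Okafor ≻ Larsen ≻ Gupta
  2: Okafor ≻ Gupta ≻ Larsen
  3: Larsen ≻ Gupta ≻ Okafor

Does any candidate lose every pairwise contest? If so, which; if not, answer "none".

Pairwise majorities:
Gupta vs Larsen: Gupta preferred on 4+2 = 6 ballots; Larsen wins 7–6.
Gupta vs Okafor: Gupta, 7–6.
Larsen vs Okafor: Okafor wins 8–5.
Each candidate has at least one pairwise win (Gupta beats Okafor; Larsen beats Gupta; Okafor beats Larsen) — no Condorcet loser.

none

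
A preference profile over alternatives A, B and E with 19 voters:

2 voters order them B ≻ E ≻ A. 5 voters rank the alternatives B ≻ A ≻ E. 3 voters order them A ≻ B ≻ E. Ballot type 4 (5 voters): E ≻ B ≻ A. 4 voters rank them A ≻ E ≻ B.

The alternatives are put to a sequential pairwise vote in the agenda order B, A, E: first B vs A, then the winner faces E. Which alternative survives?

Round 1: B vs A — 12–7, B advances.
Round 2: B vs E — 10–9, B advances.
The agenda winner is B.

B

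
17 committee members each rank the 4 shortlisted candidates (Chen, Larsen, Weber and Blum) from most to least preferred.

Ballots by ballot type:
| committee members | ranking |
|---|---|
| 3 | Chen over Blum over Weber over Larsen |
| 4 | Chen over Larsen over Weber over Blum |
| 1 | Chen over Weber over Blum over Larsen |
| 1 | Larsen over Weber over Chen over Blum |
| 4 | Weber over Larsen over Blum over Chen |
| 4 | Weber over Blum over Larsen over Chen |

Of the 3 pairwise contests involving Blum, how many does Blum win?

Blum against each rival (17 committee members):
Blum vs Chen: Chen, 9–8.
Blum vs Larsen: 8 to 9, Larsen.
Blum vs Weber: Weber wins 14–3.
Blum beats no one; loses to Chen, Larsen, Weber — 0 pairwise wins.

0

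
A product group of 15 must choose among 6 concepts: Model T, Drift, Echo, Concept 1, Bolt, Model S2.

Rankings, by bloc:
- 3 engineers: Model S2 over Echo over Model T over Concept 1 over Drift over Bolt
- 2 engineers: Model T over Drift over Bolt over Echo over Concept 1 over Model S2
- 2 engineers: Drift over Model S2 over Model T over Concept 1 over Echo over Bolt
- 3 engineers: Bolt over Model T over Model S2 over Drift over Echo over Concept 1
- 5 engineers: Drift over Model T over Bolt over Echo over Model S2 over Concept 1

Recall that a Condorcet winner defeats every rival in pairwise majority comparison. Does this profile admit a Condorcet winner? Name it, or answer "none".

Head-to-head results (15 engineers):
Model T vs Drift: Model T preferred on 3+2+3 = 8 ballots; Model T wins 8–7.
Model T vs Echo: Model T is ranked higher on 2+2+3+5 = 12 ballots, Echo on 3. Model T wins 12–3.
Model T vs Concept 1: Model T is ranked higher on 3+2+2+3+5 = 15 ballots, Concept 1 on 0. Model T wins 15–0.
Model T vs Bolt: Model T preferred on 3+2+2+5 = 12 ballots; Model T wins 12–3.
Model T vs Model S2: Model T preferred on 2+3+5 = 10 ballots; Model T wins 10–5.
Drift vs Echo: 2+2+3+5 = 12 for Drift, 3 for Echo — Drift by 12–3.
Drift vs Concept 1: Drift preferred on 2+2+3+5 = 12 ballots; Drift wins 12–3.
Drift vs Bolt: 3+2+2+5 = 12 for Drift, 3 for Bolt — Drift by 12–3.
Drift vs Model S2: Drift is ranked higher on 2+2+5 = 9 ballots, Model S2 on 6. Drift wins 9–6.
Echo vs Concept 1: 13 to 2, Echo.
Echo vs Bolt: 3+2 = 5 for Echo, 10 for Bolt — Bolt by 10–5.
Echo vs Model S2: Echo preferred on 2+5 = 7 ballots; Model S2 wins 8–7.
Concept 1 vs Bolt: Concept 1 preferred on 3+2 = 5 ballots; Bolt wins 10–5.
Concept 1 vs Model S2: Concept 1 preferred on 2 ballots; Model S2 wins 13–2.
Bolt vs Model S2: Bolt preferred on 2+3+5 = 10 ballots; Bolt wins 10–5.
Model T wins every pairwise contest, so Model T is the Condorcet winner.

Model T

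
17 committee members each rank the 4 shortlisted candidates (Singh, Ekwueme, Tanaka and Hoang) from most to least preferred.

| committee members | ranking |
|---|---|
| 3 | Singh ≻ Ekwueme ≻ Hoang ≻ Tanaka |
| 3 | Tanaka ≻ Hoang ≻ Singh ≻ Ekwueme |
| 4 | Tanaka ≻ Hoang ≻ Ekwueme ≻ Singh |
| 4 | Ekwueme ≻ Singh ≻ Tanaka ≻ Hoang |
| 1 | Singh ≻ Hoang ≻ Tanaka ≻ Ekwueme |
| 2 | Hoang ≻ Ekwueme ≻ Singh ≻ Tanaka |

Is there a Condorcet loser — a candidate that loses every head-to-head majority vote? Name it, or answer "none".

none

Pairwise majorities:
Singh vs Ekwueme: Ekwueme wins 10–7.
Singh–Tanaka: Singh 10–7.
Singh vs Hoang: Singh is ranked higher on 3+4+1 = 8 ballots, Hoang on 9. Hoang wins 9–8.
Ekwueme vs Tanaka: Ekwueme, 9–8.
Ekwueme vs Hoang: Hoang wins 10–7.
Tanaka vs Hoang: Tanaka preferred on 3+4+4 = 11 ballots; Tanaka wins 11–6.
No candidate is winless: Singh beats Tanaka; Ekwueme beats Singh; Tanaka beats Hoang; Hoang beats Singh. There is no Condorcet loser.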